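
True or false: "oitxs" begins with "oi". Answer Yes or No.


Input string: 'oitxs'
Prefix to check: 'oi'
First 2 characters of input: 'oi'
Match: True
Result: Yes


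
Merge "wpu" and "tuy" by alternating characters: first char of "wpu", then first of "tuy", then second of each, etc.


String 1: 'wpu'
String 2: 'tuy'
Operation: alternate characters
Pairs: 'w'+'t', 'p'+'u', 'u'+'y'
Result: wtpuuy


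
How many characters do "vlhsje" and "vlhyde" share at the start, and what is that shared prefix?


String 1: 'vlhsje'
String 2: 'vlhyde'
Compare position by position:
pos 0: 'v' vs 'v' match
pos 1: 'l' vs 'l' match
pos 2: 'h' vs 'h' match
pos 3: 's' vs 'y' differ -> stop
Longest common prefix: "vlh" (length 3)


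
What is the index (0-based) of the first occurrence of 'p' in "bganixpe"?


Input string: 'bganixpe'
Target: 'p'
Scanning left to right: s[0]='b', s[1]='g', s[2]='a', s[3]='n', s[4]='i', s[5]='x', s[6]='p'
First match at index: 6


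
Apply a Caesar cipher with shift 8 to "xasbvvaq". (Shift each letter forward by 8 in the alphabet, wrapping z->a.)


Input: 'xasbvvaq', shift = 8
Operation: for each letter, (position + 8) mod 26
Mapping: 'x'(23+8=31, 31 mod 26=5)->'f', 'a'(0+8=8)->'i', 's'(18+8=26, 26 mod 26=0)->'a', 'b'(1+8=9)->'j', 'v'(21+8=29, 29 mod 26=3)->'d', 'v'(21+8=29, 29 mod 26=3)->'d', 'a'(0+8=8)->'i', 'q'(16+8=24)->'y'
Result: fiajddiy


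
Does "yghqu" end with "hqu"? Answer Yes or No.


Input string: 'yghqu'
Suffix to check: 'hqu'
Last 3 characters of input: 'hqu'
Match: True
Result: Yes


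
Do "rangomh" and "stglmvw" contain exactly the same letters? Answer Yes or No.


String 1: 'rangomh' -> sorted: 'aghmnor'
String 2: 'stglmvw' -> sorted: 'glmstvw'
Compare sorted forms: 'aghmnor' != 'glmstvw'
Anagram: No


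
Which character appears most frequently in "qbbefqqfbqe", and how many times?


Input: 'qbbefqqfbqe'
Operation: tally each character
Counts: 'b':3, 'e':2, 'f':2, 'q':4
Maximum: 'q' appears 4 times


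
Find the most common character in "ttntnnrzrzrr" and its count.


Input: 'ttntnnrzrzrr'
Operation: tally each character
Counts: 'n':3, 'r':4, 't':3, 'z':2
Maximum: 'r' appears 4 times


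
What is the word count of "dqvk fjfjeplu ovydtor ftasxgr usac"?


Input string: 'dqvk fjfjeplu ovydtor ftasxgr usac'
Operation: split by spaces
Words found: 'dqvk', 'fjfjeplu', 'ovydtor', 'ftasxgr', 'usac'
Word count: 5


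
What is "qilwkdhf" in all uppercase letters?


Input string: 'qilwkdhf'
Operation: convert each letter to uppercase
Mapping: 'q'->'Q', 'i'->'I', 'l'->'L', 'w'->'W', 'k'->'K', 'd'->'D', 'h'->'H', 'f'->'F'
Result: QILWKDHF


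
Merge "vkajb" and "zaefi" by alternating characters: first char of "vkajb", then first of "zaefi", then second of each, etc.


String 1: 'vkajb'
String 2: 'zaefi'
Operation: alternate characters
Pairs: 'v'+'z', 'k'+'a', 'a'+'e', 'j'+'f', 'b'+'i'
Result: vzkaaejfbi


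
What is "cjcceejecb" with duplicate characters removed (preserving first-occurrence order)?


Input: 'cjcceejecb'
Operation: keep first occurrence of each character
Scan: s[0]='c' new -> keep; s[1]='j' new -> keep; s[2]='c' seen -> skip; s[3]='c' seen -> skip; s[4]='e' new -> keep; s[5]='e' seen -> skip; s[6]='j' seen -> skip; s[7]='e' seen -> skip; s[8]='c' seen -> skip; s[9]='b' new -> keep
Result: cjeb


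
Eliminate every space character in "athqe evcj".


Input string: 'athqe evcj'
Operation: remove all spaces
Words: 'athqe', 'evcj'
Join without spaces: athqeevcj


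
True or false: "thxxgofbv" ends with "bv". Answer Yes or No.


Input string: 'thxxgofbv'
Suffix to check: 'bv'
Last 2 characters of input: 'bv'
Match: True
Result: Yes


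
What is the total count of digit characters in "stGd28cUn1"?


Input string: 'stGd28cUn1'
Operation: count digit characters (0-9)
Scan: 's', 't', 'G', 'd', '2'(digit), '8'(digit), 'c', 'U', 'n', '1'(digit)
Digits found: 3
Result: 3


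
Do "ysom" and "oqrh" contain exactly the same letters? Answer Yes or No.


String 1: 'ysom' -> sorted: 'mosy'
String 2: 'oqrh' -> sorted: 'hoqr'
Compare sorted forms: 'mosy' != 'hoqr'
Anagram: No


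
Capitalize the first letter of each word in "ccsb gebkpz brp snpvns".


Input string: 'ccsb gebkpz brp snpvns'
Operation: capitalize first letter of each word
Word transformations: 'ccsb'->'Ccsb', 'gebkpz'->'Gebkpz', 'brp'->'Brp', 'snpvns'->'Snpvns'
Result: Ccsb Gebkpz Brp Snpvns


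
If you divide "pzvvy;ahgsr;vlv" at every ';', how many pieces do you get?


Input string: 'pzvvy;ahgsr;vlv'
Delimiter: ';'
Split result: 'pzvvy', 'ahgsr', 'vlv'
Number of parts: 3


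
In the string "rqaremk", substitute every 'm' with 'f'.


Input string: 'rqaremk'
Operation: replace 'm' with 'f'
Positions of 'm': 5
After replacement: rqarefk


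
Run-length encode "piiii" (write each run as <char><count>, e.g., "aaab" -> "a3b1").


Input: 'piiii'
Operation: identify consecutive runs
Runs: 'p' -> p1, 'iiii' -> i4
Encoded: p1i4


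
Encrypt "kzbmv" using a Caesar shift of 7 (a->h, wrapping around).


Input: 'kzbmv', shift = 7
Operation: for each letter, (position + 7) mod 26
Mapping: 'k'(10+7=17)->'r', 'z'(25+7=32, 32 mod 26=6)->'g', 'b'(1+7=8)->'i', 'm'(12+7=19)->'t', 'v'(21+7=28, 28 mod 26=2)->'c'
Result: rgitc


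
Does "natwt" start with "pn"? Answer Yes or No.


Input string: 'natwt'
Prefix to check: 'pn'
First 2 characters of input: 'na'
Match: False
Result: No


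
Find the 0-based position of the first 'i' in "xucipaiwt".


Input string: 'xucipaiwt'
Target: 'i'
Scanning left to right: s[0]='x', s[1]='u', s[2]='c', s[3]='i'
First match at index: 3


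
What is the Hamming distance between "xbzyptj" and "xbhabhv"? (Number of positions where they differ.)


String 1: 'xbzyptj'
String 2: 'xbhabhv'
Compare each position: pos 0: 'x'=='x', pos 1: 'b'=='b', pos 2: 'z'!='h', pos 3: 'y'!='a', pos 4: 'p'!='b', pos 5: 't'!='h', pos 6: 'j'!='v'
Differing positions: 5
Hamming distance: 5


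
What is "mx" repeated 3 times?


Input string: 'mx'
Operation: repeat 3 times
Concatenation: 'mx' + 'mx' + 'mx'
Result: mxmxmx


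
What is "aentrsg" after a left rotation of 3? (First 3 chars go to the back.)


Input: 'aentrsg', shift = 3
Operation: split at index 3 and swap parts
Front part s[0:3] = 'aen'
Back part s[3:] = 'trsg'
Rotated = back + front = 'trsg' + 'aen'
Result: trsgaen


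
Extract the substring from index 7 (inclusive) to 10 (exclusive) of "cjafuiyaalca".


Input string: 'cjafuiyaalca'
Operation: slice [7:10]
Extract characters: s[7]='a', s[8]='a', s[9]='l'
Result: aal


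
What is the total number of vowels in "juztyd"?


Input string: 'juztyd'
Operation: count vowels (a, e, i, o, u)
Scan: s[0]='j', s[1]='u' (vowel), s[2]='z', s[3]='t', s[4]='y', s[5]='d'
Vowels found: 1
Result: 1


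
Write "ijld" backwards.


Input string: 'ijld'
Operation: reverse character order
Original order: 'i' -> 'j' -> 'l' -> 'd'
Reversed order: 'd' -> 'l' -> 'j' -> 'i'
Result: dlji


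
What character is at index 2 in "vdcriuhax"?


Input string: 'vdcriuhax'
Operation: get character at index 2
Index mapping: s[0]='v', s[1]='d', s[2]='c'
Result: 'c'


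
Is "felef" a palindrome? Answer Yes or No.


Input string: 'felef'
Reversed: 'felef'
Compare pairs: s[0]='f' vs s[4]='f' (match), s[1]='e' vs s[3]='e' (match)
Palindrome: Yes


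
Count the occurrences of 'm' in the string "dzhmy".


Input string: 'dzhmy'
Target character: 'm'
Scan each position: s[3]='m'
Matches found at indices: 3
Total: 1


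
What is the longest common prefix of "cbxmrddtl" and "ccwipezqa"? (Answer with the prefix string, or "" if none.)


String 1: 'cbxmrddtl'
String 2: 'ccwipezqa'
Compare position by position:
pos 0: 'c' vs 'c' match
pos 1: 'b' vs 'c' differ -> stop
Longest common prefix: "c" (length 1)


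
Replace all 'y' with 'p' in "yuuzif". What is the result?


Input string: 'yuuzif'
Operation: replace 'y' with 'p'
Positions of 'y': 0
After replacement: puuzif


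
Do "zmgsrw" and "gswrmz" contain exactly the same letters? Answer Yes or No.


String 1: 'zmgsrw' -> sorted: 'gmrswz'
String 2: 'gswrmz' -> sorted: 'gmrswz'
Compare sorted forms: 'gmrswz' == 'gmrswz'
Anagram: Yes


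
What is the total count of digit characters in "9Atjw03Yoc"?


Input string: '9Atjw03Yoc'
Operation: count digit characters (0-9)
Scan: '9'(digit), 'A', 't', 'j', 'w', '0'(digit), '3'(digit), 'Y', 'o', 'c'
Digits found: 3
Result: 3


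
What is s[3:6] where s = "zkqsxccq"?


Input string: 'zkqsxccq'
Operation: slice [3:6]
Extract characters: s[3]='s', s[4]='x', s[5]='c'
Result: sxc


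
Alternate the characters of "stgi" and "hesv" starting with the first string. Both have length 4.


String 1: 'stgi'
String 2: 'hesv'
Operation: alternate characters
Pairs: 's'+'h', 't'+'e', 'g'+'s', 'i'+'v'
Result: shtegsiv


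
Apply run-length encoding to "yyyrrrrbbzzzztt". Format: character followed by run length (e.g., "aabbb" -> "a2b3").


Input: 'yyyrrrrbbzzzztt'
Operation: identify consecutive runs
Runs: 'yyy' -> y3, 'rrrr' -> r4, 'bb' -> b2, 'zzzz' -> z4, 'tt' -> t2
Encoded: y3r4b2z4t2


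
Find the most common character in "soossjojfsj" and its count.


Input: 'soossjojfsj'
Operation: tally each character
Counts: 'f':1, 'j':3, 'o':3, 's':4
Maximum: 's' appears 4 times


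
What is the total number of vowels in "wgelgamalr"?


Input string: 'wgelgamalr'
Operation: count vowels (a, e, i, o, u)
Scan: s[0]='w', s[1]='g', s[2]='e' (vowel), s[3]='l', s[4]='g', s[5]='a' (vowel), s[6]='m', s[7]='a' (vowel), s[8]='l', s[9]='r'
Vowels found: 3
Result: 3


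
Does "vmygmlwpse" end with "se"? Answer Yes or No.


Input string: 'vmygmlwpse'
Suffix to check: 'se'
Last 2 characters of input: 'se'
Match: True
Result: Yes


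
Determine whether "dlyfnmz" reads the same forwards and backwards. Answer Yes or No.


Input string: 'dlyfnmz'
Reversed: 'zmnfyld'
Compare pairs: s[0]='d' vs s[6]='z' (mismatch), s[1]='l' vs s[5]='m' (mismatch), s[2]='y' vs s[4]='n' (mismatch)
Palindrome: No


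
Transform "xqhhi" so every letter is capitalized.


Input string: 'xqhhi'
Operation: convert each letter to uppercase
Mapping: 'x'->'X', 'q'->'Q', 'h'->'H', 'h'->'H', 'i'->'I'
Result: XQHHI


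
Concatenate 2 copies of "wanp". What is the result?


Input string: 'wanp'
Operation: repeat 2 times
Concatenation: 'wanp' + 'wanp'
Result: wanpwanp


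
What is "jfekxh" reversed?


Input string: 'jfekxh'
Operation: reverse character order
Original order: 'j' -> 'f' -> 'e' -> 'k' -> 'x' -> 'h'
Reversed order: 'h' -> 'x' -> 'k' -> 'e' -> 'f' -> 'j'
Result: hxkefj


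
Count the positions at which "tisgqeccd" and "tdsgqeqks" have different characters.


String 1: 'tisgqeccd'
String 2: 'tdsgqeqks'
Compare each position: pos 0: 't'=='t', pos 1: 'i'!='d', pos 2: 's'=='s', pos 3: 'g'=='g', pos 4: 'q'=='q', pos 5: 'e'=='e', pos 6: 'c'!='q', pos 7: 'c'!='k', pos 8: 'd'!='s'
Differing positions: 4
Hamming distance: 4


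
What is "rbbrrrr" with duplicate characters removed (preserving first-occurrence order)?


Input: 'rbbrrrr'
Operation: keep first occurrence of each character
Scan: s[0]='r' new -> keep; s[1]='b' new -> keep; s[2]='b' seen -> skip; s[3]='r' seen -> skip; s[4]='r' seen -> skip; s[5]='r' seen -> skip; s[6]='r' seen -> skip
Result: rb


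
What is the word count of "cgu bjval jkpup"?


Input string: 'cgu bjval jkpup'
Operation: split by spaces
Words found: 'cgu', 'bjval', 'jkpup'
Word count: 3


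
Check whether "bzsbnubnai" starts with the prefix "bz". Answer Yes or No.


Input string: 'bzsbnubnai'
Prefix to check: 'bz'
First 2 characters of input: 'bz'
Match: True
Result: Yes


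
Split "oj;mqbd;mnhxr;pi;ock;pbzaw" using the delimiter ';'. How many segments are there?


Input string: 'oj;mqbd;mnhxr;pi;ock;pbzaw'
Delimiter: ';'
Split result: 'oj', 'mqbd', 'mnhxr', 'pi', 'ock', 'pbzaw'
Number of parts: 6


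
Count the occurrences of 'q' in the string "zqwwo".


Input string: 'zqwwo'
Target character: 'q'
Scan each position: s[1]='q'
Matches found at indices: 1
Total: 1


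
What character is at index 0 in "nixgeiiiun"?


Input string: 'nixgeiiiun'
Operation: get character at index 0
Index mapping: s[0]='n'
Result: 'n'


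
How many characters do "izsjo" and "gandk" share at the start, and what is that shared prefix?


String 1: 'izsjo'
String 2: 'gandk'
Compare position by position:
pos 0: 'i' vs 'g' differ -> stop
Longest common prefix: "" (length 0)


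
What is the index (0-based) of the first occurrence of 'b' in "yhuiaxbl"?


Input string: 'yhuiaxbl'
Target: 'b'
Scanning left to right: s[0]='y', s[1]='h', s[2]='u', s[3]='i', s[4]='a', s[5]='x', s[6]='b'
First match at index: 6


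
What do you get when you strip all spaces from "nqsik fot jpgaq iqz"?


Input string: 'nqsik fot jpgaq iqz'
Operation: remove all spaces
Words: 'nqsik', 'fot', 'jpgaq', 'iqz'
Join without spaces: nqsikfotjpgaqiqz


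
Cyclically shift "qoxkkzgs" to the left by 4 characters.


Input: 'qoxkkzgs', shift = 4
Operation: split at index 4 and swap parts
Front part s[0:4] = 'qoxk'
Back part s[4:] = 'kzgs'
Rotated = back + front = 'kzgs' + 'qoxk'
Result: kzgsqoxk


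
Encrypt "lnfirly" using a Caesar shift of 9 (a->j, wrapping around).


Input: 'lnfirly', shift = 9
Operation: for each letter, (position + 9) mod 26
Mapping: 'l'(11+9=20)->'u', 'n'(13+9=22)->'w', 'f'(5+9=14)->'o', 'i'(8+9=17)->'r', 'r'(17+9=26, 26 mod 26=0)->'a', 'l'(11+9=20)->'u', 'y'(24+9=33, 33 mod 26=7)->'h'
Result: uworauh


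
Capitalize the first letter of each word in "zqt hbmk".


Input string: 'zqt hbmk'
Operation: capitalize first letter of each word
Word transformations: 'zqt'->'Zqt', 'hbmk'->'Hbmk'
Result: Zqt Hbmk


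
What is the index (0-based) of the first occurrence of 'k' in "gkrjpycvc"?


Input string: 'gkrjpycvc'
Target: 'k'
Scanning left to right: s[0]='g', s[1]='k'
First match at index: 1


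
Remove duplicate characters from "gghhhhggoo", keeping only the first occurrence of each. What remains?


Input: 'gghhhhggoo'
Operation: keep first occurrence of each character
Scan: s[0]='g' new -> keep; s[1]='g' seen -> skip; s[2]='h' new -> keep; s[3]='h' seen -> skip; s[4]='h' seen -> skip; s[5]='h' seen -> skip; s[6]='g' seen -> skip; s[7]='g' seen -> skip; s[8]='o' new -> keep; s[9]='o' seen -> skip
Result: gho


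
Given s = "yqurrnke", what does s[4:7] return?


Input string: 'yqurrnke'
Operation: slice [4:7]
Extract characters: s[4]='r', s[5]='n', s[6]='k'
Result: rnk


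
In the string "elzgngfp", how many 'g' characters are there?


Input string: 'elzgngfp'
Target character: 'g'
Scan each position: s[3]='g', s[5]='g'
Matches found at indices: 3, 5
Total: 2


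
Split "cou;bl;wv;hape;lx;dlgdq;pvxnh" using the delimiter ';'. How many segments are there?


Input string: 'cou;bl;wv;hape;lx;dlgdq;pvxnh'
Delimiter: ';'
Split result: 'cou', 'bl', 'wv', 'hape', 'lx', 'dlgdq', 'pvxnh'
Number of parts: 7


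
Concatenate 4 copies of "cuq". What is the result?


Input string: 'cuq'
Operation: repeat 4 times
Concatenation: 'cuq' + 'cuq' + 'cuq' + 'cuq'
Result: cuqcuqcuqcuq


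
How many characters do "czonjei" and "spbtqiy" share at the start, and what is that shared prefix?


String 1: 'czonjei'
String 2: 'spbtqiy'
Compare position by position:
pos 0: 'c' vs 's' differ -> stop
Longest common prefix: "" (length 0)


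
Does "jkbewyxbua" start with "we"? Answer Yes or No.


Input string: 'jkbewyxbua'
Prefix to check: 'we'
First 2 characters of input: 'jk'
Match: False
Result: No


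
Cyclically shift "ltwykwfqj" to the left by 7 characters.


Input: 'ltwykwfqj', shift = 7
Operation: split at index 7 and swap parts
Front part s[0:7] = 'ltwykwf'
Back part s[7:] = 'qj'
Rotated = back + front = 'qj' + 'ltwykwf'
Result: qjltwykwf


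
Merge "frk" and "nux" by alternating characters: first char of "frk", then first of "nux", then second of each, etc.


String 1: 'frk'
String 2: 'nux'
Operation: alternate characters
Pairs: 'f'+'n', 'r'+'u', 'k'+'x'
Result: fnrukx


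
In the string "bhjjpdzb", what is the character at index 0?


Input string: 'bhjjpdzb'
Operation: get character at index 0
Index mapping: s[0]='b'
Result: 'b'


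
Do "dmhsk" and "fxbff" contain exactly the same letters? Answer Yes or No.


String 1: 'dmhsk' -> sorted: 'dhkms'
String 2: 'fxbff' -> sorted: 'bfffx'
Compare sorted forms: 'dhkms' != 'bfffx'
Anagram: No


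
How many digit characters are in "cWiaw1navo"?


Input string: 'cWiaw1navo'
Operation: count digit characters (0-9)
Scan: 'c', 'W', 'i', 'a', 'w', '1'(digit), 'n', 'a', 'v', 'o'
Digits found: 1
Result: 1


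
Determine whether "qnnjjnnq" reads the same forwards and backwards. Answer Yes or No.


Input string: 'qnnjjnnq'
Reversed: 'qnnjjnnq'
Compare pairs: s[0]='q' vs s[7]='q' (match), s[1]='n' vs s[6]='n' (match), s[2]='n' vs s[5]='n' (match), s[3]='j' vs s[4]='j' (match)
Palindrome: Yes


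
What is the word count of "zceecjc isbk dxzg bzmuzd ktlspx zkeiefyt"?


Input string: 'zceecjc isbk dxzg bzmuzd ktlspx zkeiefyt'
Operation: split by spaces
Words found: 'zceecjc', 'isbk', 'dxzg', 'bzmuzd', 'ktlspx', 'zkeiefyt'
Word count: 6


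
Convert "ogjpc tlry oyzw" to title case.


Input string: 'ogjpc tlry oyzw'
Operation: capitalize first letter of each word
Word transformations: 'ogjpc'->'Ogjpc', 'tlry'->'Tlry', 'oyzw'->'Oyzw'
Result: Ogjpc Tlry Oyzw


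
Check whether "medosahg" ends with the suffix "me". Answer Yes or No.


Input string: 'medosahg'
Suffix to check: 'me'
Last 2 characters of input: 'hg'
Match: False
Result: No


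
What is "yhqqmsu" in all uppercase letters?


Input string: 'yhqqmsu'
Operation: convert each letter to uppercase
Mapping: 'y'->'Y', 'h'->'H', 'q'->'Q', 'q'->'Q', 'm'->'M', 's'->'S', 'u'->'U'
Result: YHQQMSU


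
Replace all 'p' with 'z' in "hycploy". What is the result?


Input string: 'hycploy'
Operation: replace 'p' with 'z'
Positions of 'p': 3
After replacement: hyczloy


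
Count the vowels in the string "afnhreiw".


Input string: 'afnhreiw'
Operation: count vowels (a, e, i, o, u)
Scan: s[0]='a' (vowel), s[1]='f', s[2]='n', s[3]='h', s[4]='r', s[5]='e' (vowel), s[6]='i' (vowel), s[7]='w'
Vowels found: 3
Result: 3


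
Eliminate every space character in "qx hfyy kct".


Input string: 'qx hfyy kct'
Operation: remove all spaces
Words: 'qx', 'hfyy', 'kct'
Join without spaces: qxhfyykct


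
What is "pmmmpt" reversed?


Input string: 'pmmmpt'
Operation: reverse character order
Original order: 'p' -> 'm' -> 'm' -> 'm' -> 'p' -> 't'
Reversed order: 't' -> 'p' -> 'm' -> 'm' -> 'm' -> 'p'
Result: tpmmmp


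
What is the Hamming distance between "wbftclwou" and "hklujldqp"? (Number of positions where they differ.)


String 1: 'wbftclwou'
String 2: 'hklujldqp'
Compare each position: pos 0: 'w'!='h', pos 1: 'b'!='k', pos 2: 'f'!='l', pos 3: 't'!='u', pos 4: 'c'!='j', pos 5: 'l'=='l', pos 6: 'w'!='d', pos 7: 'o'!='q', pos 8: 'u'!='p'
Differing positions: 8
Hamming distance: 8


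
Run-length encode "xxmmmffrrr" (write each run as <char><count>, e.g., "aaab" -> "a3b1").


Input: 'xxmmmffrrr'
Operation: identify consecutive runs
Runs: 'xx' -> x2, 'mmm' -> m3, 'ff' -> f2, 'rrr' -> r3
Encoded: x2m3f2r3


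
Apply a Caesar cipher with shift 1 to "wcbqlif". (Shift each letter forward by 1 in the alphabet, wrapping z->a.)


Input: 'wcbqlif', shift = 1
Operation: for each letter, (position + 1) mod 26
Mapping: 'w'(22+1=23)->'x', 'c'(2+1=3)->'d', 'b'(1+1=2)->'c', 'q'(16+1=17)->'r', 'l'(11+1=12)->'m', 'i'(8+1=9)->'j', 'f'(5+1=6)->'g'
Result: xdcrmjg


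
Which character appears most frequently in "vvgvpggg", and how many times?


Input: 'vvgvpggg'
Operation: tally each character
Counts: 'g':4, 'p':1, 'v':3
Maximum: 'g' appears 4 times


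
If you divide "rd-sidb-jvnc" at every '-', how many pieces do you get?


Input string: 'rd-sidb-jvnc'
Delimiter: '-'
Split result: 'rd', 'sidb', 'jvnc'
Number of parts: 3


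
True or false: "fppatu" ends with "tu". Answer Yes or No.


Input string: 'fppatu'
Suffix to check: 'tu'
Last 2 characters of input: 'tu'
Match: True
Result: Yes


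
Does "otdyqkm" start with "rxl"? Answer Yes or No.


Input string: 'otdyqkm'
Prefix to check: 'rxl'
First 3 characters of input: 'otd'
Match: False
Result: No


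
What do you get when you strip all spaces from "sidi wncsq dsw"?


Input string: 'sidi wncsq dsw'
Operation: remove all spaces
Words: 'sidi', 'wncsq', 'dsw'
Join without spaces: sidiwncsqdsw


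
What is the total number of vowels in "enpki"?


Input string: 'enpki'
Operation: count vowels (a, e, i, o, u)
Scan: s[0]='e' (vowel), s[1]='n', s[2]='p', s[3]='k', s[4]='i' (vowel)
Vowels found: 2
Result: 2


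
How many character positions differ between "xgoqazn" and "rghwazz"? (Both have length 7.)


String 1: 'xgoqazn'
String 2: 'rghwazz'
Compare each position: pos 0: 'x'!='r', pos 1: 'g'=='g', pos 2: 'o'!='h', pos 3: 'q'!='w', pos 4: 'a'=='a', pos 5: 'z'=='z', pos 6: 'n'!='z'
Differing positions: 4
Hamming distance: 4


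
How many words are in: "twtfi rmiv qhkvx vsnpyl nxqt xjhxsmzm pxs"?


Input string: 'twtfi rmiv qhkvx vsnpyl nxqt xjhxsmzm pxs'
Operation: split by spaces
Words found: 'twtfi', 'rmiv', 'qhkvx', 'vsnpyl', 'nxqt', 'xjhxsmzm', 'pxs'
Word count: 7


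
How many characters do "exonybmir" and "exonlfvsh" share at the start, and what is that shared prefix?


String 1: 'exonybmir'
String 2: 'exonlfvsh'
Compare position by position:
pos 0: 'e' vs 'e' match
pos 1: 'x' vs 'x' match
pos 2: 'o' vs 'o' match
pos 3: 'n' vs 'n' match
pos 4: 'y' vs 'l' differ -> stop
Longest common prefix: "exon" (length 4)


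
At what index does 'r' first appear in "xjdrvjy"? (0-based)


Input string: 'xjdrvjy'
Target: 'r'
Scanning left to right: s[0]='x', s[1]='j', s[2]='d', s[3]='r'
First match at index: 3


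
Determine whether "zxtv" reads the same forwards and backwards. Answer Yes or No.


Input string: 'zxtv'
Reversed: 'vtxz'
Compare pairs: s[0]='z' vs s[3]='v' (mismatch), s[1]='x' vs s[2]='t' (mismatch)
Palindrome: No


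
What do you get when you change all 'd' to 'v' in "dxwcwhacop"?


Input string: 'dxwcwhacop'
Operation: replace 'd' with 'v'
Positions of 'd': 0
After replacement: vxwcwhacop


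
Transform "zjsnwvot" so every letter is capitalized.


Input string: 'zjsnwvot'
Operation: convert each letter to uppercase
Mapping: 'z'->'Z', 'j'->'J', 's'->'S', 'n'->'N', 'w'->'W', 'v'->'V', 'o'->'O', 't'->'T'
Result: ZJSNWVOT


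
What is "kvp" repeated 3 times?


Input string: 'kvp'
Operation: repeat 3 times
Concatenation: 'kvp' + 'kvp' + 'kvp'
Result: kvpkvpkvp


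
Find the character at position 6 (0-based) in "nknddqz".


Input string: 'nknddqz'
Operation: get character at index 6
Index mapping: s[0]='n', s[1]='k', s[2]='n', s[3]='d', s[4]='d', s[5]='q', s[6]='z'
Result: 'z'


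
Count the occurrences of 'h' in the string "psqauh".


Input string: 'psqauh'
Target character: 'h'
Scan each position: s[5]='h'
Matches found at indices: 5
Total: 1


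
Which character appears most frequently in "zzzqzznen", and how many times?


Input: 'zzzqzznen'
Operation: tally each character
Counts: 'e':1, 'n':2, 'q':1, 'z':5
Maximum: 'z' appears 5 times


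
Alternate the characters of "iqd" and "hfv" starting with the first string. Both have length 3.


String 1: 'iqd'
String 2: 'hfv'
Operation: alternate characters
Pairs: 'i'+'h', 'q'+'f', 'd'+'v'
Result: ihqfdv


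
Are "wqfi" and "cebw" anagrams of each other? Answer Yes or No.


String 1: 'wqfi' -> sorted: 'fiqw'
String 2: 'cebw' -> sorted: 'bcew'
Compare sorted forms: 'fiqw' != 'bcew'
Anagram: No


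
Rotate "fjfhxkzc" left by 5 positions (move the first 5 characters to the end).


Input: 'fjfhxkzc', shift = 5
Operation: split at index 5 and swap parts
Front part s[0:5] = 'fjfhx'
Back part s[5:] = 'kzc'
Rotated = back + front = 'kzc' + 'fjfhx'
Result: kzcfjfhx


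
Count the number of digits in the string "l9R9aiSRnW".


Input string: 'l9R9aiSRnW'
Operation: count digit characters (0-9)
Scan: 'l', '9'(digit), 'R', '9'(digit), 'a', 'i', 'S', 'R', 'n', 'W'
Digits found: 2
Result: 2


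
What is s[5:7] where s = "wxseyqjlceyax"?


Input string: 'wxseyqjlceyax'
Operation: slice [5:7]
Extract characters: s[5]='q', s[6]='j'
Result: qj


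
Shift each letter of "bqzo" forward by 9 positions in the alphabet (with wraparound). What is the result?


Input: 'bqzo', shift = 9
Operation: for each letter, (position + 9) mod 26
Mapping: 'b'(1+9=10)->'k', 'q'(16+9=25)->'z', 'z'(25+9=34, 34 mod 26=8)->'i', 'o'(14+9=23)->'x'
Result: kzix


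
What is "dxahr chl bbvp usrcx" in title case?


Input string: 'dxahr chl bbvp usrcx'
Operation: capitalize first letter of each word
Word transformations: 'dxahr'->'Dxahr', 'chl'->'Chl', 'bbvp'->'Bbvp', 'usrcx'->'Usrcx'
Result: Dxahr Chl Bbvp Usrcx


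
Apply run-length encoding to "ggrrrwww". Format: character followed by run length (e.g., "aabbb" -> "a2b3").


Input: 'ggrrrwww'
Operation: identify consecutive runs
Runs: 'gg' -> g2, 'rrr' -> r3, 'www' -> w3
Encoded: g2r3w3


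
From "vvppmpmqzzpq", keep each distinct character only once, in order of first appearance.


Input: 'vvppmpmqzzpq'
Operation: keep first occurrence of each character
Scan: s[0]='v' new -> keep; s[1]='v' seen -> skip; s[2]='p' new -> keep; s[3]='p' seen -> skip; s[4]='m' new -> keep; s[5]='p' seen -> skip; s[6]='m' seen -> skip; s[7]='q' new -> keep; s[8]='z' new -> keep; s[9]='z' seen -> skip; s[10]='p' seen -> skip; s[11]='q' seen -> skip
Result: vpmqz


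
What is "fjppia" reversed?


Input string: 'fjppia'
Operation: reverse character order
Original order: 'f' -> 'j' -> 'p' -> 'p' -> 'i' -> 'a'
Reversed order: 'a' -> 'i' -> 'p' -> 'p' -> 'j' -> 'f'
Result: aippjf


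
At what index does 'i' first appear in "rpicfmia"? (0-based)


Input string: 'rpicfmia'
Target: 'i'
Scanning left to right: s[0]='r', s[1]='p', s[2]='i'
First match at index: 2


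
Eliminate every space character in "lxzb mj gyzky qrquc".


Input string: 'lxzb mj gyzky qrquc'
Operation: remove all spaces
Words: 'lxzb', 'mj', 'gyzky', 'qrquc'
Join without spaces: lxzbmjgyzkyqrquc


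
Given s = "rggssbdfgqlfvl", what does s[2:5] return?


Input string: 'rggssbdfgqlfvl'
Operation: slice [2:5]
Extract characters: s[2]='g', s[3]='s', s[4]='s'
Result: gss


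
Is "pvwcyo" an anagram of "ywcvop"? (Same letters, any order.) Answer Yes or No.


String 1: 'ywcvop' -> sorted: 'copvwy'
String 2: 'pvwcyo' -> sorted: 'copvwy'
Compare sorted forms: 'copvwy' == 'copvwy'
Anagram: Yes


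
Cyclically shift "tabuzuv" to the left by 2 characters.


Input: 'tabuzuv', shift = 2
Operation: split at index 2 and swap parts
Front part s[0:2] = 'ta'
Back part s[2:] = 'buzuv'
Rotated = back + front = 'buzuv' + 'ta'
Result: buzuvta


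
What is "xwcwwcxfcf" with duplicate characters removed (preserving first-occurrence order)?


Input: 'xwcwwcxfcf'
Operation: keep first occurrence of each character
Scan: s[0]='x' new -> keep; s[1]='w' new -> keep; s[2]='c' new -> keep; s[3]='w' seen -> skip; s[4]='w' seen -> skip; s[5]='c' seen -> skip; s[6]='x' seen -> skip; s[7]='f' new -> keep; s[8]='c' seen -> skip; s[9]='f' seen -> skip
Result: xwcf


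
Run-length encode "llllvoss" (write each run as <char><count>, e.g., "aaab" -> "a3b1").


Input: 'llllvoss'
Operation: identify consecutive runs
Runs: 'llll' -> l4, 'v' -> v1, 'o' -> o1, 'ss' -> s2
Encoded: l4v1o1s2


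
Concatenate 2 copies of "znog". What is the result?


Input string: 'znog'
Operation: repeat 2 times
Concatenation: 'znog' + 'znog'
Result: znogznog


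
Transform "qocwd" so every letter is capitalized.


Input string: 'qocwd'
Operation: convert each letter to uppercase
Mapping: 'q'->'Q', 'o'->'O', 'c'->'C', 'w'->'W', 'd'->'D'
Result: QOCWD


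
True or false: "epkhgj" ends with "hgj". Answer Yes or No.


Input string: 'epkhgj'
Suffix to check: 'hgj'
Last 3 characters of input: 'hgj'
Match: True
Result: Yes


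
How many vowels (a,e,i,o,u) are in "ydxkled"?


Input string: 'ydxkled'
Operation: count vowels (a, e, i, o, u)
Scan: s[0]='y', s[1]='d', s[2]='x', s[3]='k', s[4]='l', s[5]='e' (vowel), s[6]='d'
Vowels found: 1
Result: 1


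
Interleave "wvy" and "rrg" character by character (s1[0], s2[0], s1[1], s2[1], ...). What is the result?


String 1: 'wvy'
String 2: 'rrg'
Operation: alternate characters
Pairs: 'w'+'r', 'v'+'r', 'y'+'g'
Result: wrvryg


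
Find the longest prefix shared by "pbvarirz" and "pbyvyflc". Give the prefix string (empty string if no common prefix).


String 1: 'pbvarirz'
String 2: 'pbyvyflc'
Compare position by position:
pos 0: 'p' vs 'p' match
pos 1: 'b' vs 'b' match
pos 2: 'v' vs 'y' differ -> stop
Longest common prefix: "pb" (length 2)


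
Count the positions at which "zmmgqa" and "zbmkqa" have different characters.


String 1: 'zmmgqa'
String 2: 'zbmkqa'
Compare each position: pos 0: 'z'=='z', pos 1: 'm'!='b', pos 2: 'm'=='m', pos 3: 'g'!='k', pos 4: 'q'=='q', pos 5: 'a'=='a'
Differing positions: 2
Hamming distance: 2


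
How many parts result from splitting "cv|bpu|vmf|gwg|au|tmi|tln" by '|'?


Input string: 'cv|bpu|vmf|gwg|au|tmi|tln'
Delimiter: '|'
Split result: 'cv', 'bpu', 'vmf', 'gwg', 'au', 'tmi', 'tln'
Number of parts: 7


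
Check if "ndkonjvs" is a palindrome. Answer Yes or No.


Input string: 'ndkonjvs'
Reversed: 'svjnokdn'
Compare pairs: s[0]='n' vs s[7]='s' (mismatch), s[1]='d' vs s[6]='v' (mismatch), s[2]='k' vs s[5]='j' (mismatch), s[3]='o' vs s[4]='n' (mismatch)
Palindrome: No


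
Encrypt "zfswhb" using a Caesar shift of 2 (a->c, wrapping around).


Input: 'zfswhb', shift = 2
Operation: for each letter, (position + 2) mod 26
Mapping: 'z'(25+2=27, 27 mod 26=1)->'b', 'f'(5+2=7)->'h', 's'(18+2=20)->'u', 'w'(22+2=24)->'y', 'h'(7+2=9)->'j', 'b'(1+2=3)->'d'
Result: bhuyjd


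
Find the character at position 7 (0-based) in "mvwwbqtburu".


Input string: 'mvwwbqtburu'
Operation: get character at index 7
Index mapping: s[0]='m', s[1]='v', s[2]='w', s[3]='w', s[4]='b', s[5]='q', s[6]='t', s[7]='b'
Result: 'b'


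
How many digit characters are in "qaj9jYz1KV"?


Input string: 'qaj9jYz1KV'
Operation: count digit characters (0-9)
Scan: 'q', 'a', 'j', '9'(digit), 'j', 'Y', 'z', '1'(digit), 'K', 'V'
Digits found: 2
Result: 2


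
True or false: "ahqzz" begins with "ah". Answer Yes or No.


Input string: 'ahqzz'
Prefix to check: 'ah'
First 2 characters of input: 'ah'
Match: True
Result: Yes


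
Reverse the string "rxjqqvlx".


Input string: 'rxjqqvlx'
Operation: reverse character order
Original order: 'r' -> 'x' -> 'j' -> 'q' -> 'q' -> 'v' -> 'l' -> 'x'
Reversed order: 'x' -> 'l' -> 'v' -> 'q' -> 'q' -> 'j' -> 'x' -> 'r'
Result: xlvqqjxr


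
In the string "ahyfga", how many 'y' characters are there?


Input string: 'ahyfga'
Target character: 'y'
Scan each position: s[2]='y'
Matches found at indices: 2
Total: 1


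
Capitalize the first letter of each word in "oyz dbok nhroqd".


Input string: 'oyz dbok nhroqd'
Operation: capitalize first letter of each word
Word transformations: 'oyz'->'Oyz', 'dbok'->'Dbok', 'nhroqd'->'Nhroqd'
Result: Oyz Dbok Nhroqd


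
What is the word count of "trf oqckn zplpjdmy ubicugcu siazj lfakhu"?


Input string: 'trf oqckn zplpjdmy ubicugcu siazj lfakhu'
Operation: split by spaces
Words found: 'trf', 'oqckn', 'zplpjdmy', 'ubicugcu', 'siazj', 'lfakhu'
Word count: 6


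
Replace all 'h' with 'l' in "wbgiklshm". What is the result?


Input string: 'wbgiklshm'
Operation: replace 'h' with 'l'
Positions of 'h': 7
After replacement: wbgiklslm


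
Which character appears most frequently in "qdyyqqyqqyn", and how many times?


Input: 'qdyyqqyqqyn'
Operation: tally each character
Counts: 'd':1, 'n':1, 'q':5, 'y':4
Maximum: 'q' appears 5 times


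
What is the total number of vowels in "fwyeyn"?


Input string: 'fwyeyn'
Operation: count vowels (a, e, i, o, u)
Scan: s[0]='f', s[1]='w', s[2]='y', s[3]='e' (vowel), s[4]='y', s[5]='n'
Vowels found: 1
Result: 1


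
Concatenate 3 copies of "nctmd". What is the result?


Input string: 'nctmd'
Operation: repeat 3 times
Concatenation: 'nctmd' + 'nctmd' + 'nctmd'
Result: nctmdnctmdnctmd


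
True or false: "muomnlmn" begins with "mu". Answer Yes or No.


Input string: 'muomnlmn'
Prefix to check: 'mu'
First 2 characters of input: 'mu'
Match: True
Result: Yes


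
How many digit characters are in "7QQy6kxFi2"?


Input string: '7QQy6kxFi2'
Operation: count digit characters (0-9)
Scan: '7'(digit), 'Q', 'Q', 'y', '6'(digit), 'k', 'x', 'F', 'i', '2'(digit)
Digits found: 3
Result: 3


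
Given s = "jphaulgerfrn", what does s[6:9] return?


Input string: 'jphaulgerfrn'
Operation: slice [6:9]
Extract characters: s[6]='g', s[7]='e', s[8]='r'
Result: ger


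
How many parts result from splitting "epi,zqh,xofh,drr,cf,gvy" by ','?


Input string: 'epi,zqh,xofh,drr,cf,gvy'
Delimiter: ','
Split result: 'epi', 'zqh', 'xofh', 'drr', 'cf', 'gvy'
Number of parts: 6


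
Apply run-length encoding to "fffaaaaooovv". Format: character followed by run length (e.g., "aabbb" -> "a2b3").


Input: 'fffaaaaooovv'
Operation: identify consecutive runs
Runs: 'fff' -> f3, 'aaaa' -> a4, 'ooo' -> o3, 'vv' -> v2
Encoded: f3a4o3v2


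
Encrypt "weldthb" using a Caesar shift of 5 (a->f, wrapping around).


Input: 'weldthb', shift = 5
Operation: for each letter, (position + 5) mod 26
Mapping: 'w'(22+5=27, 27 mod 26=1)->'b', 'e'(4+5=9)->'j', 'l'(11+5=16)->'q', 'd'(3+5=8)->'i', 't'(19+5=24)->'y', 'h'(7+5=12)->'m', 'b'(1+5=6)->'g'
Result: bjqiymg


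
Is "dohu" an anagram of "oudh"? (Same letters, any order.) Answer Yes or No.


String 1: 'oudh' -> sorted: 'dhou'
String 2: 'dohu' -> sorted: 'dhou'
Compare sorted forms: 'dhou' == 'dhou'
Anagram: Yes


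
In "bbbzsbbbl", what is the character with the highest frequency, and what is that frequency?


Input: 'bbbzsbbbl'
Operation: tally each character
Counts: 'b':6, 'l':1, 's':1, 'z':1
Maximum: 'b' appears 6 times


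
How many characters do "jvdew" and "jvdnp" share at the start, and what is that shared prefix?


String 1: 'jvdew'
String 2: 'jvdnp'
Compare position by position:
pos 0: 'j' vs 'j' match
pos 1: 'v' vs 'v' match
pos 2: 'd' vs 'd' match
pos 3: 'e' vs 'n' differ -> stop
Longest common prefix: "jvd" (length 3)


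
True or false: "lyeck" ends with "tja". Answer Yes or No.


Input string: 'lyeck'
Suffix to check: 'tja'
Last 3 characters of input: 'eck'
Match: False
Result: No


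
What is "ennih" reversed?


Input string: 'ennih'
Operation: reverse character order
Original order: 'e' -> 'n' -> 'n' -> 'i' -> 'h'
Reversed order: 'h' -> 'i' -> 'n' -> 'n' -> 'e'
Result: hinne


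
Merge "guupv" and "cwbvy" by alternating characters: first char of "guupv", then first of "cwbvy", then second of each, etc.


String 1: 'guupv'
String 2: 'cwbvy'
Operation: alternate characters
Pairs: 'g'+'c', 'u'+'w', 'u'+'b', 'p'+'v', 'v'+'y'
Result: gcuwubpvvy


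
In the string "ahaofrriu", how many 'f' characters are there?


Input string: 'ahaofrriu'
Target character: 'f'
Scan each position: s[4]='f'
Matches found at indices: 4
Total: 1


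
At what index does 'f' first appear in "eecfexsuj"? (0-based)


Input string: 'eecfexsuj'
Target: 'f'
Scanning left to right: s[0]='e', s[1]='e', s[2]='c', s[3]='f'
First match at index: 3


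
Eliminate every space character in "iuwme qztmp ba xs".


Input string: 'iuwme qztmp ba xs'
Operation: remove all spaces
Words: 'iuwme', 'qztmp', 'ba', 'xs'
Join without spaces: iuwmeqztmpbaxs


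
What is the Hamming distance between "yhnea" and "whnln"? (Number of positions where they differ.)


String 1: 'yhnea'
String 2: 'whnln'
Compare each position: pos 0: 'y'!='w', pos 1: 'h'=='h', pos 2: 'n'=='n', pos 3: 'e'!='l', pos 4: 'a'!='n'
Differing positions: 3
Hamming distance: 3


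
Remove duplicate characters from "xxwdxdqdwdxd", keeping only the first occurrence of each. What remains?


Input: 'xxwdxdqdwdxd'
Operation: keep first occurrence of each character
Scan: s[0]='x' new -> keep; s[1]='x' seen -> skip; s[2]='w' new -> keep; s[3]='d' new -> keep; s[4]='x' seen -> skip; s[5]='d' seen -> skip; s[6]='q' new -> keep; s[7]='d' seen -> skip; s[8]='w' seen -> skip; s[9]='d' seen -> skip; s[10]='x' seen -> skip; s[11]='d' seen -> skip
Result: xwdq


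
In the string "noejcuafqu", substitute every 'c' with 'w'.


Input string: 'noejcuafqu'
Operation: replace 'c' with 'w'
Positions of 'c': 4
After replacement: noejwuafqu


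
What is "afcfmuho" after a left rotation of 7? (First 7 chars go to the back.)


Input: 'afcfmuho', shift = 7
Operation: split at index 7 and swap parts
Front part s[0:7] = 'afcfmuh'
Back part s[7:] = 'o'
Rotated = back + front = 'o' + 'afcfmuh'
Result: oafcfmuh


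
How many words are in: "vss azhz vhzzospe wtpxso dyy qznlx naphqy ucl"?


Input string: 'vss azhz vhzzospe wtpxso dyy qznlx naphqy ucl'
Operation: split by spaces
Words found: 'vss', 'azhz', 'vhzzospe', 'wtpxso', 'dyy', 'qznlx', 'naphqy', 'ucl'
Word count: 8


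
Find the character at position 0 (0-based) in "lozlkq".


Input string: 'lozlkq'
Operation: get character at index 0
Index mapping: s[0]='l'
Result: 'l'


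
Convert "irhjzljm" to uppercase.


Input string: 'irhjzljm'
Operation: convert each letter to uppercase
Mapping: 'i'->'I', 'r'->'R', 'h'->'H', 'j'->'J', 'z'->'Z', 'l'->'L', 'j'->'J', 'm'->'M'
Result: IRHJZLJM


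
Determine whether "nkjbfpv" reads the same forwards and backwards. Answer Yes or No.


Input string: 'nkjbfpv'
Reversed: 'vpfbjkn'
Compare pairs: s[0]='n' vs s[6]='v' (mismatch), s[1]='k' vs s[5]='p' (mismatch), s[2]='j' vs s[4]='f' (mismatch)
Palindrome: No


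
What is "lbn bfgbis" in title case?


Input string: 'lbn bfgbis'
Operation: capitalize first letter of each word
Word transformations: 'lbn'->'Lbn', 'bfgbis'->'Bfgbis'
Result: Lbn Bfgbis


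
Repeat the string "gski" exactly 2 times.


Input string: 'gski'
Operation: repeat 2 times
Concatenation: 'gski' + 'gski'
Result: gskigski


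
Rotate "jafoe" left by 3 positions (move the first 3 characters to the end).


Input: 'jafoe', shift = 3
Operation: split at index 3 and swap parts
Front part s[0:3] = 'jaf'
Back part s[3:] = 'oe'
Rotated = back + front = 'oe' + 'jaf'
Result: oejaf


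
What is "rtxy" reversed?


Input string: 'rtxy'
Operation: reverse character order
Original order: 'r' -> 't' -> 'x' -> 'y'
Reversed order: 'y' -> 'x' -> 't' -> 'r'
Result: yxtr


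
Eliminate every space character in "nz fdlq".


Input string: 'nz fdlq'
Operation: remove all spaces
Words: 'nz', 'fdlq'
Join without spaces: nzfdlq


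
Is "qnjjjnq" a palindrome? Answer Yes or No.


Input string: 'qnjjjnq'
Reversed: 'qnjjjnq'
Compare pairs: s[0]='q' vs s[6]='q' (match), s[1]='n' vs s[5]='n' (match), s[2]='j' vs s[4]='j' (match)
Palindrome: Yes


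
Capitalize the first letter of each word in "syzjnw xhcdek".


Input string: 'syzjnw xhcdek'
Operation: capitalize first letter of each word
Word transformations: 'syzjnw'->'Syzjnw', 'xhcdek'->'Xhcdek'
Result: Syzjnw Xhcdek


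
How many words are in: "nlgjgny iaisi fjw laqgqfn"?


Input string: 'nlgjgny iaisi fjw laqgqfn'
Operation: split by spaces
Words found: 'nlgjgny', 'iaisi', 'fjw', 'laqgqfn'
Word count: 4


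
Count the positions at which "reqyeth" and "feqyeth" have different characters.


String 1: 'reqyeth'
String 2: 'feqyeth'
Compare each position: pos 0: 'r'!='f', pos 1: 'e'=='e', pos 2: 'q'=='q', pos 3: 'y'=='y', pos 4: 'e'=='e', pos 5: 't'=='t', pos 6: 'h'=='h'
Differing positions: 1
Hamming distance: 1
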